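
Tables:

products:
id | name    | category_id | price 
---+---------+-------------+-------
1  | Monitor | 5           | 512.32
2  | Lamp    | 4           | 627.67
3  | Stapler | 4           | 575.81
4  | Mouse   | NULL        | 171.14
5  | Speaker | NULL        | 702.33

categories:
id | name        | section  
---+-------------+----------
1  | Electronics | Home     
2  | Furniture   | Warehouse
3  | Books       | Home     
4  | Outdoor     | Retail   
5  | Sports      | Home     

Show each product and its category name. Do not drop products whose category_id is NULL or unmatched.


LEFT JOIN keeps every row from products (the left table); where category_id has no match in categories, the category columns become NULL. Walk through each product:
  - product 1 (Monitor): category_id=5 -> matches Sports
  - product 2 (Lamp): category_id=4 -> matches Outdoor
  - product 3 (Stapler): category_id=4 -> matches Outdoor
  - product 4 (Mouse): category_id=NULL, no match -> kept with NULL
  - product 5 (Speaker): category_id=NULL, no match -> kept with NULL
All 5 rows appear; 2 have NULL category.

SQL:
SELECT a.name, b.name AS category
FROM products a
LEFT JOIN categories b ON a.category_id = b.id

Result:
name    | category
--------+---------
Monitor | Sports  
Lamp    | Outdoor 
Stapler | Outdoor 
Mouse   | NULL    
Speaker | NULL    


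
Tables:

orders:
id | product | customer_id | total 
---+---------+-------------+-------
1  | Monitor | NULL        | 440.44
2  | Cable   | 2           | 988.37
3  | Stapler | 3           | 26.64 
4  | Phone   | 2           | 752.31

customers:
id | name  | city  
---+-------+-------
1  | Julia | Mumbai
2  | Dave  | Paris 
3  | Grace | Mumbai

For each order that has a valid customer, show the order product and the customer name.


INNER JOIN keeps only orders rows whose customer_id matches an id in customers. Walk through each order:
  - order 1 (Monitor): customer_id=NULL, no match -> dropped
  - order 2 (Cable): customer_id=2 -> matches Dave
  - order 3 (Stapler): customer_id=3 -> matches Grace
  - order 4 (Phone): customer_id=2 -> matches Dave
So 1 of 4 rows is dropped.

SQL:
SELECT a.product, b.name AS customer
FROM orders a
INNER JOIN customers b ON a.customer_id = b.id

Result:
product | customer
--------+---------
Cable   | Dave    
Stapler | Grace   
Phone   | Dave    


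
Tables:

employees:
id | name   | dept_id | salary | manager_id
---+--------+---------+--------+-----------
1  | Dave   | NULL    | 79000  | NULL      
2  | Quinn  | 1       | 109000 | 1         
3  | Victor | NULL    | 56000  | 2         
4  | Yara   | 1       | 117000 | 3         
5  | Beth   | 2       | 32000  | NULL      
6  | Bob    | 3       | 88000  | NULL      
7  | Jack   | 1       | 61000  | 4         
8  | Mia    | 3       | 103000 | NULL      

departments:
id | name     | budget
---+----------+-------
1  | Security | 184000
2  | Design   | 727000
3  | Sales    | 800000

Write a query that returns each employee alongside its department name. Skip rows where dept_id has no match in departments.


INNER JOIN keeps only employees rows whose dept_id matches an id in departments. Walk through each employee:
  - employee 1 (Dave): dept_id=NULL, no match -> dropped
  - employee 2 (Quinn): dept_id=1 -> matches Security
  - employee 3 (Victor): dept_id=NULL, no match -> dropped
  - employee 4 (Yara): dept_id=1 -> matches Security
  - employee 5 (Beth): dept_id=2 -> matches Design
  - employee 6 (Bob): dept_id=3 -> matches Sales
  - employee 7 (Jack): dept_id=1 -> matches Security
  - employee 8 (Mia): dept_id=3 -> matches Sales
So 2 of 8 rows are dropped.

SQL:
SELECT a.name, b.name AS department
FROM employees a
INNER JOIN departments b ON a.dept_id = b.id

Result:
name  | department
------+-----------
Quinn | Security  
Yara  | Security  
Beth  | Design    
Bob   | Sales     
Jack  | Security  
Mia   | Sales     


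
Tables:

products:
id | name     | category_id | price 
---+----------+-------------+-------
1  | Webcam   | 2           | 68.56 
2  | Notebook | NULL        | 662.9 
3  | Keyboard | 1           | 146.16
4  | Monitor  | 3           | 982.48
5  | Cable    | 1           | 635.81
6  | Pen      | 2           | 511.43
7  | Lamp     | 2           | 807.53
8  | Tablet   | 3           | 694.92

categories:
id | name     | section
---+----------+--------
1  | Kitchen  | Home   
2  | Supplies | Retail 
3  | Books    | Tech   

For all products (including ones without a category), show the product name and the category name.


LEFT JOIN keeps every row from products (the left table); where category_id has no match in categories, the category columns become NULL. Walk through each product:
  - product 1 (Webcam): category_id=2 -> matches Supplies
  - product 2 (Notebook): category_id=NULL, no match -> kept with NULL
  - product 3 (Keyboard): category_id=1 -> matches Kitchen
  - product 4 (Monitor): category_id=3 -> matches Books
  - product 5 (Cable): category_id=1 -> matches Kitchen
  - product 6 (Pen): category_id=2 -> matches Supplies
  - product 7 (Lamp): category_id=2 -> matches Supplies
  - product 8 (Tablet): category_id=3 -> matches Books
All 8 rows appear; 1 has NULL category.

SQL:
SELECT a.name, b.name AS category
FROM products a
LEFT JOIN categories b ON a.category_id = b.id

Result:
name     | category
---------+---------
Webcam   | Supplies
Notebook | NULL    
Keyboard | Kitchen 
Monitor  | Books   
Cable    | Kitchen 
Pen      | Supplies
Lamp     | Supplies
Tablet   | Books   


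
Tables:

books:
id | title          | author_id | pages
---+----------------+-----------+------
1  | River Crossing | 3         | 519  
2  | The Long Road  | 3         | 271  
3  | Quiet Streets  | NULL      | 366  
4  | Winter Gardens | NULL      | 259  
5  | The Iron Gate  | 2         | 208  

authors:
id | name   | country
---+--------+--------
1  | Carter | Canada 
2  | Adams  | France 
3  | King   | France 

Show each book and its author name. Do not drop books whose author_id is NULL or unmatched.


LEFT JOIN keeps every row from books (the left table); where author_id has no match in authors, the author columns become NULL. Walk through each book:
  - book 1 (River Crossing): author_id=3 -> matches King
  - book 2 (The Long Road): author_id=3 -> matches King
  - book 3 (Quiet Streets): author_id=NULL, no match -> kept with NULL
  - book 4 (Winter Gardens): author_id=NULL, no match -> kept with NULL
  - book 5 (The Iron Gate): author_id=2 -> matches Adams
All 5 rows appear; 2 have NULL author.

SQL:
SELECT a.title, b.name AS author
FROM books a
LEFT JOIN authors b ON a.author_id = b.id

Result:
title          | author
---------------+-------
River Crossing | King  
The Long Road  | King  
Quiet Streets  | NULL  
Winter Gardens | NULL  
The Iron Gate  | Adams 


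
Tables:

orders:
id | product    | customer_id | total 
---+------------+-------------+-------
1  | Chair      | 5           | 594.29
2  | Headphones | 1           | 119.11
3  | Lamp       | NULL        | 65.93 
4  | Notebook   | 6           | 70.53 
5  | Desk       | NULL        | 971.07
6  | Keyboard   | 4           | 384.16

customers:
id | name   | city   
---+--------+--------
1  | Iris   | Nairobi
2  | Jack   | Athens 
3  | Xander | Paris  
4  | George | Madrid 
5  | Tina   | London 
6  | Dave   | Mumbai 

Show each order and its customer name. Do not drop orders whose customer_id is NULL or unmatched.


LEFT JOIN keeps every row from orders (the left table); where customer_id has no match in customers, the customer columns become NULL. Walk through each order:
  - order 1 (Chair): customer_id=5 -> matches Tina
  - order 2 (Headphones): customer_id=1 -> matches Iris
  - order 3 (Lamp): customer_id=NULL, no match -> kept with NULL
  - order 4 (Notebook): customer_id=6 -> matches Dave
  - order 5 (Desk): customer_id=NULL, no match -> kept with NULL
  - order 6 (Keyboard): customer_id=4 -> matches George
All 6 rows appear; 2 have NULL customer.

SQL:
SELECT a.product, b.name AS customer
FROM orders a
LEFT JOIN customers b ON a.customer_id = b.id

Result:
product    | customer
-----------+---------
Chair      | Tina    
Headphones | Iris    
Lamp       | NULL    
Notebook   | Dave    
Desk       | NULL    
Keyboard   | George  


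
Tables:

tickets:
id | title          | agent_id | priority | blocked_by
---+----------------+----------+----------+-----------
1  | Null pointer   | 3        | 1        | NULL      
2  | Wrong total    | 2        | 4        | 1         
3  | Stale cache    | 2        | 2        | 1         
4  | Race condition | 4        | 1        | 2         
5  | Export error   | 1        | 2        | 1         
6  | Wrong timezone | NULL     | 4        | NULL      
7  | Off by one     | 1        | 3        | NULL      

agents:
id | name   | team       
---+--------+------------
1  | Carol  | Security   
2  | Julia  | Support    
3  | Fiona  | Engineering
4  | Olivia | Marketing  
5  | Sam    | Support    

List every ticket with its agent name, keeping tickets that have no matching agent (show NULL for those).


LEFT JOIN keeps every row from tickets (the left table); where agent_id has no match in agents, the agent columns become NULL. Walk through each ticket:
  - ticket 1 (Null pointer): agent_id=3 -> matches Fiona
  - ticket 2 (Wrong total): agent_id=2 -> matches Julia
  - ticket 3 (Stale cache): agent_id=2 -> matches Julia
  - ticket 4 (Race condition): agent_id=4 -> matches Olivia
  - ticket 5 (Export error): agent_id=1 -> matches Carol
  - ticket 6 (Wrong timezone): agent_id=NULL, no match -> kept with NULL
  - ticket 7 (Off by one): agent_id=1 -> matches Carol
All 7 rows appear; 1 has NULL agent.

SQL:
SELECT a.title, b.name AS agent
FROM tickets a
LEFT JOIN agents b ON a.agent_id = b.id

Result:
title          | agent 
---------------+-------
Null pointer   | Fiona 
Wrong total    | Julia 
Stale cache    | Julia 
Race condition | Olivia
Export error   | Carol 
Wrong timezone | NULL  
Off by one     | Carol 


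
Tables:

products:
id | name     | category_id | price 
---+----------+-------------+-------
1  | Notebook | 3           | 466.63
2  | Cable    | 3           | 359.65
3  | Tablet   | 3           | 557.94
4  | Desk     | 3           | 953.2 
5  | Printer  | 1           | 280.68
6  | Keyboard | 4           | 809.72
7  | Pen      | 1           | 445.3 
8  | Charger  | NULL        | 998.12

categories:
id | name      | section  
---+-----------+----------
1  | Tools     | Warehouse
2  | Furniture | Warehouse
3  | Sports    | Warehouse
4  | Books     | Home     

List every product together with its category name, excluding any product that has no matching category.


INNER JOIN keeps only products rows whose category_id matches an id in categories. Walk through each product:
  - product 1 (Notebook): category_id=3 -> matches Sports
  - product 2 (Cable): category_id=3 -> matches Sports
  - product 3 (Tablet): category_id=3 -> matches Sports
  - product 4 (Desk): category_id=3 -> matches Sports
  - product 5 (Printer): category_id=1 -> matches Tools
  - product 6 (Keyboard): category_id=4 -> matches Books
  - product 7 (Pen): category_id=1 -> matches Tools
  - product 8 (Charger): category_id=NULL, no match -> dropped
So 1 of 8 rows is dropped.

SQL:
SELECT a.name, b.name AS category
FROM products a
INNER JOIN categories b ON a.category_id = b.id

Result:
name     | category
---------+---------
Notebook | Sports  
Cable    | Sports  
Tablet   | Sports  
Desk     | Sports  
Printer  | Tools   
Keyboard | Books   
Pen      | Tools   


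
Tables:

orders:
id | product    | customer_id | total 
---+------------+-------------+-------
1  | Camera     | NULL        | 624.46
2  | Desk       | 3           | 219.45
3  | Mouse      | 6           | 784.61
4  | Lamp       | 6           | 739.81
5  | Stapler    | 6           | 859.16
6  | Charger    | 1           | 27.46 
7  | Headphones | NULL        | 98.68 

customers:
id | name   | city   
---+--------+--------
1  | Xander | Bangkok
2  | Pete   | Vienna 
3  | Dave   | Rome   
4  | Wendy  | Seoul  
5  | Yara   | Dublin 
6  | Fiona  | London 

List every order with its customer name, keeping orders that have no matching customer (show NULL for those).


LEFT JOIN keeps every row from orders (the left table); where customer_id has no match in customers, the customer columns become NULL. Walk through each order:
  - order 1 (Camera): customer_id=NULL, no match -> kept with NULL
  - order 2 (Desk): customer_id=3 -> matches Dave
  - order 3 (Mouse): customer_id=6 -> matches Fiona
  - order 4 (Lamp): customer_id=6 -> matches Fiona
  - order 5 (Stapler): customer_id=6 -> matches Fiona
  - order 6 (Charger): customer_id=1 -> matches Xander
  - order 7 (Headphones): customer_id=NULL, no match -> kept with NULL
All 7 rows appear; 2 have NULL customer.

SQL:
SELECT a.product, b.name AS customer
FROM orders a
LEFT JOIN customers b ON a.customer_id = b.id

Result:
product    | customer
-----------+---------
Camera     | NULL    
Desk       | Dave    
Mouse      | Fiona   
Lamp       | Fiona   
Stapler    | Fiona   
Charger    | Xander  
Headphones | NULL    


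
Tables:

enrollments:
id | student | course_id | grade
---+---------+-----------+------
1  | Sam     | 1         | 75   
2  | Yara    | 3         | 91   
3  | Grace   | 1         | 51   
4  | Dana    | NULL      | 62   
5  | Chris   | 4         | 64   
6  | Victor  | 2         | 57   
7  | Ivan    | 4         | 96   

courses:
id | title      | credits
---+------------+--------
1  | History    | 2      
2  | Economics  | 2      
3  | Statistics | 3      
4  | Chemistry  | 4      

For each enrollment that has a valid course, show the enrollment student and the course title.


INNER JOIN keeps only enrollments rows whose course_id matches an id in courses. Walk through each enrollment:
  - enrollment 1 (Sam): course_id=1 -> matches History
  - enrollment 2 (Yara): course_id=3 -> matches Statistics
  - enrollment 3 (Grace): course_id=1 -> matches History
  - enrollment 4 (Dana): course_id=NULL, no match -> dropped
  - enrollment 5 (Chris): course_id=4 -> matches Chemistry
  - enrollment 6 (Victor): course_id=2 -> matches Economics
  - enrollment 7 (Ivan): course_id=4 -> matches Chemistry
So 1 of 7 rows is dropped.

SQL:
SELECT a.student, b.title AS course
FROM enrollments a
INNER JOIN courses b ON a.course_id = b.id

Result:
student | course    
--------+-----------
Sam     | History   
Yara    | Statistics
Grace   | History   
Chris   | Chemistry 
Victor  | Economics 
Ivan    | Chemistry 


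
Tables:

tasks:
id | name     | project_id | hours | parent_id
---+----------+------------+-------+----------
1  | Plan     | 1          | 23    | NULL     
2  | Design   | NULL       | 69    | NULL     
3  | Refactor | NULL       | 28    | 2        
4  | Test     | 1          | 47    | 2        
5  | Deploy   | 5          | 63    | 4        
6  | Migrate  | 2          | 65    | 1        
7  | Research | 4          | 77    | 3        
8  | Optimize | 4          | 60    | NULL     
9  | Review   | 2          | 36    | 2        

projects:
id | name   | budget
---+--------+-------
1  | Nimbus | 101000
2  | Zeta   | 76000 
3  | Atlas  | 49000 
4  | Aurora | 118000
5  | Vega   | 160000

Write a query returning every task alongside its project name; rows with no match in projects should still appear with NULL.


LEFT JOIN keeps every row from tasks (the left table); where project_id has no match in projects, the project columns become NULL. Walk through each task:
  - task 1 (Plan): project_id=1 -> matches Nimbus
  - task 2 (Design): project_id=NULL, no match -> kept with NULL
  - task 3 (Refactor): project_id=NULL, no match -> kept with NULL
  - task 4 (Test): project_id=1 -> matches Nimbus
  - task 5 (Deploy): project_id=5 -> matches Vega
  - task 6 (Migrate): project_id=2 -> matches Zeta
  - task 7 (Research): project_id=4 -> matches Aurora
  - task 8 (Optimize): project_id=4 -> matches Aurora
  - task 9 (Review): project_id=2 -> matches Zeta
All 9 rows appear; 2 have NULL project.

SQL:
SELECT a.name, b.name AS project
FROM tasks a
LEFT JOIN projects b ON a.project_id = b.id

Result:
name     | project
---------+--------
Plan     | Nimbus 
Design   | NULL   
Refactor | NULL   
Test     | Nimbus 
Deploy   | Vega   
Migrate  | Zeta   
Research | Aurora 
Optimize | Aurora 
Review   | Zeta   


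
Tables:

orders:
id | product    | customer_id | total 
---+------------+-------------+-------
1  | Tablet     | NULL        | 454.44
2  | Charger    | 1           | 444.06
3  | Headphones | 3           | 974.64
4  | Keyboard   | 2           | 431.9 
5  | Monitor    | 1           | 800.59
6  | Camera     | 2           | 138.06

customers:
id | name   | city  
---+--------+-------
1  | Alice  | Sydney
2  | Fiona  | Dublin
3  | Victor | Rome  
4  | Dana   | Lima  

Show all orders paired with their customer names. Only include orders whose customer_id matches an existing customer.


INNER JOIN keeps only orders rows whose customer_id matches an id in customers. Walk through each order:
  - order 1 (Tablet): customer_id=NULL, no match -> dropped
  - order 2 (Charger): customer_id=1 -> matches Alice
  - order 3 (Headphones): customer_id=3 -> matches Victor
  - order 4 (Keyboard): customer_id=2 -> matches Fiona
  - order 5 (Monitor): customer_id=1 -> matches Alice
  - order 6 (Camera): customer_id=2 -> matches Fiona
So 1 of 6 rows is dropped.

SQL:
SELECT a.product, b.name AS customer
FROM orders a
INNER JOIN customers b ON a.customer_id = b.id

Result:
product    | customer
-----------+---------
Charger    | Alice   
Headphones | Victor  
Keyboard   | Fiona   
Monitor    | Alice   
Camera     | Fiona   


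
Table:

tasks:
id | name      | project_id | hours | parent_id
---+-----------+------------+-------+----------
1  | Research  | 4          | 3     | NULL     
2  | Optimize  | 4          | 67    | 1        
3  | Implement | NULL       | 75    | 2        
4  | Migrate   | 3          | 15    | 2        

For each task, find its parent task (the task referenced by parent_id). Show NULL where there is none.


This is a self-join: tasks is joined to a second copy of itself, matching each row's parent_id to another row's id. Use LEFT JOIN so rows with parent_id=NULL are kept.
  - task 1 (Research): parent_id=NULL -> NULL
  - task 2 (Optimize): parent_id=1 -> Research
  - task 3 (Implement): parent_id=2 -> Optimize
  - task 4 (Migrate): parent_id=2 -> Optimize

SQL:
SELECT a.name AS item, b.name AS parent
FROM tasks a
LEFT JOIN tasks b ON a.parent_id = b.id

Result:
item      | parent  
----------+---------
Research  | NULL    
Optimize  | Research
Implement | Optimize
Migrate   | Optimize


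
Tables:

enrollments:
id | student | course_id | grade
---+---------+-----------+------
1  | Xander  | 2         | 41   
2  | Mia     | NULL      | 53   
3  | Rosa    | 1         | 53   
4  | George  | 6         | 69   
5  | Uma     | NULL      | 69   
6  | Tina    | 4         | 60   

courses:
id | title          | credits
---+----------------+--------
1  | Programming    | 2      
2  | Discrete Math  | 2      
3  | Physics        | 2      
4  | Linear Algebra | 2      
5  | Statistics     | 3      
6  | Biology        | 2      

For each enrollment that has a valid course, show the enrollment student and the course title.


INNER JOIN keeps only enrollments rows whose course_id matches an id in courses. Walk through each enrollment:
  - enrollment 1 (Xander): course_id=2 -> matches Discrete Math
  - enrollment 2 (Mia): course_id=NULL, no match -> dropped
  - enrollment 3 (Rosa): course_id=1 -> matches Programming
  - enrollment 4 (George): course_id=6 -> matches Biology
  - enrollment 5 (Uma): course_id=NULL, no match -> dropped
  - enrollment 6 (Tina): course_id=4 -> matches Linear Algebra
So 2 of 6 rows are dropped.

SQL:
SELECT a.student, b.title AS course
FROM enrollments a
INNER JOIN courses b ON a.course_id = b.id

Result:
student | course        
--------+---------------
Xander  | Discrete Math 
Rosa    | Programming   
George  | Biology       
Tina    | Linear Algebra


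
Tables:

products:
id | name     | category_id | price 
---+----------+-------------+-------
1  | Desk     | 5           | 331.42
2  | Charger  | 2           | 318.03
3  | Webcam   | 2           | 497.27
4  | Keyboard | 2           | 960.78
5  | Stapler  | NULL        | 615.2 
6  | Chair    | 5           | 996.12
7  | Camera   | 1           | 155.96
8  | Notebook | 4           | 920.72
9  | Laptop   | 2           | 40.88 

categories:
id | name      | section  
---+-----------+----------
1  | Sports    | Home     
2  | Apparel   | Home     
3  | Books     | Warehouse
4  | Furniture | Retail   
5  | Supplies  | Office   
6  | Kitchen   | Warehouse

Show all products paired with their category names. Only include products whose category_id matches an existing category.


INNER JOIN keeps only products rows whose category_id matches an id in categories. Walk through each product:
  - product 1 (Desk): category_id=5 -> matches Supplies
  - product 2 (Charger): category_id=2 -> matches Apparel
  - product 3 (Webcam): category_id=2 -> matches Apparel
  - product 4 (Keyboard): category_id=2 -> matches Apparel
  - product 5 (Stapler): category_id=NULL, no match -> dropped
  - product 6 (Chair): category_id=5 -> matches Supplies
  - product 7 (Camera): category_id=1 -> matches Sports
  - product 8 (Notebook): category_id=4 -> matches Furniture
  - product 9 (Laptop): category_id=2 -> matches Apparel
So 1 of 9 rows is dropped.

SQL:
SELECT a.name, b.name AS category
FROM products a
INNER JOIN categories b ON a.category_id = b.id

Result:
name     | category 
---------+----------
Desk     | Supplies 
Charger  | Apparel  
Webcam   | Apparel  
Keyboard | Apparel  
Chair    | Supplies 
Camera   | Sports   
Notebook | Furniture
Laptop   | Apparel  


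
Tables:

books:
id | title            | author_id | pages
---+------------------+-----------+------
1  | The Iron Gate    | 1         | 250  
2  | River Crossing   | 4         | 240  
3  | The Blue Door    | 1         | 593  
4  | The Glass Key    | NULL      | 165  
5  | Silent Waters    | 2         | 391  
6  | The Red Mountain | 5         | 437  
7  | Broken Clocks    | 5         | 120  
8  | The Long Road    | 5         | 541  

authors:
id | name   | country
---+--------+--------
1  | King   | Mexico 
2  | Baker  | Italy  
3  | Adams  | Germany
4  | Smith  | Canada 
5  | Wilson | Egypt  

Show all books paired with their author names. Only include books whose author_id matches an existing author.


INNER JOIN keeps only books rows whose author_id matches an id in authors. Walk through each book:
  - book 1 (The Iron Gate): author_id=1 -> matches King
  - book 2 (River Crossing): author_id=4 -> matches Smith
  - book 3 (The Blue Door): author_id=1 -> matches King
  - book 4 (The Glass Key): author_id=NULL, no match -> dropped
  - book 5 (Silent Waters): author_id=2 -> matches Baker
  - book 6 (The Red Mountain): author_id=5 -> matches Wilson
  - book 7 (Broken Clocks): author_id=5 -> matches Wilson
  - book 8 (The Long Road): author_id=5 -> matches Wilson
So 1 of 8 rows is dropped.

SQL:
SELECT a.title, b.name AS author
FROM books a
INNER JOIN authors b ON a.author_id = b.id

Result:
title            | author
-----------------+-------
The Iron Gate    | King  
River Crossing   | Smith 
The Blue Door    | King  
Silent Waters    | Baker 
The Red Mountain | Wilson
Broken Clocks    | Wilson
The Long Road    | Wilson


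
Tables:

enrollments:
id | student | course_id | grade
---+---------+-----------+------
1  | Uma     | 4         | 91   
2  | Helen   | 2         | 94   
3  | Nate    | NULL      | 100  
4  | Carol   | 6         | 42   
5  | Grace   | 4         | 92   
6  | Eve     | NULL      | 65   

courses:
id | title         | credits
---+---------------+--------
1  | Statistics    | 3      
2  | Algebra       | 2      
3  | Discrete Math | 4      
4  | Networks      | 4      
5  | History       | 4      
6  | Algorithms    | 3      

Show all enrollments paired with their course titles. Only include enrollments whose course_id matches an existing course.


INNER JOIN keeps only enrollments rows whose course_id matches an id in courses. Walk through each enrollment:
  - enrollment 1 (Uma): course_id=4 -> matches Networks
  - enrollment 2 (Helen): course_id=2 -> matches Algebra
  - enrollment 3 (Nate): course_id=NULL, no match -> dropped
  - enrollment 4 (Carol): course_id=6 -> matches Algorithms
  - enrollment 5 (Grace): course_id=4 -> matches Networks
  - enrollment 6 (Eve): course_id=NULL, no match -> dropped
So 2 of 6 rows are dropped.

SQL:
SELECT a.student, b.title AS course
FROM enrollments a
INNER JOIN courses b ON a.course_id = b.id

Result:
student | course    
--------+-----------
Uma     | Networks  
Helen   | Algebra   
Carol   | Algorithms
Grace   | Networks  


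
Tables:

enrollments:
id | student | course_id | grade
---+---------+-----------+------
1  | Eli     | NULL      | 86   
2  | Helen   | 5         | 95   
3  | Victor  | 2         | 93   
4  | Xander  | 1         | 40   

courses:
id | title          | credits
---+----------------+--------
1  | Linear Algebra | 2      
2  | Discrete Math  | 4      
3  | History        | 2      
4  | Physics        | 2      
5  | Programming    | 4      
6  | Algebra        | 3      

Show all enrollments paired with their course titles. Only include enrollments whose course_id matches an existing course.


INNER JOIN keeps only enrollments rows whose course_id matches an id in courses. Walk through each enrollment:
  - enrollment 1 (Eli): course_id=NULL, no match -> dropped
  - enrollment 2 (Helen): course_id=5 -> matches Programming
  - enrollment 3 (Victor): course_id=2 -> matches Discrete Math
  - enrollment 4 (Xander): course_id=1 -> matches Linear Algebra
So 1 of 4 rows is dropped.

SQL:
SELECT a.student, b.title AS course
FROM enrollments a
INNER JOIN courses b ON a.course_id = b.id

Result:
student | course        
--------+---------------
Helen   | Programming   
Victor  | Discrete Math 
Xander  | Linear Algebra


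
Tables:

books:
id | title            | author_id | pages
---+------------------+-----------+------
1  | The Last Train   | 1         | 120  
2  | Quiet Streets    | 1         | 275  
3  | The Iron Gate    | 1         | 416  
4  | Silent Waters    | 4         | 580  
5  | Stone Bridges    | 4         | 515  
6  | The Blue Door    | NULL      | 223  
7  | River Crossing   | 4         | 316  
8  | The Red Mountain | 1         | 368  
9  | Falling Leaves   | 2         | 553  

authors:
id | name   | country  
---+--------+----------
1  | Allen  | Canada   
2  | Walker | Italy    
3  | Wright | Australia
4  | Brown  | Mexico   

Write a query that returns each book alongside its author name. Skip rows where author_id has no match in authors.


INNER JOIN keeps only books rows whose author_id matches an id in authors. Walk through each book:
  - book 1 (The Last Train): author_id=1 -> matches Allen
  - book 2 (Quiet Streets): author_id=1 -> matches Allen
  - book 3 (The Iron Gate): author_id=1 -> matches Allen
  - book 4 (Silent Waters): author_id=4 -> matches Brown
  - book 5 (Stone Bridges): author_id=4 -> matches Brown
  - book 6 (The Blue Door): author_id=NULL, no match -> dropped
  - book 7 (River Crossing): author_id=4 -> matches Brown
  - book 8 (The Red Mountain): author_id=1 -> matches Allen
  - book 9 (Falling Leaves): author_id=2 -> matches Walker
So 1 of 9 rows is dropped.

SQL:
SELECT a.title, b.name AS author
FROM books a
INNER JOIN authors b ON a.author_id = b.id

Result:
title            | author
-----------------+-------
The Last Train   | Allen 
Quiet Streets    | Allen 
The Iron Gate    | Allen 
Silent Waters    | Brown 
Stone Bridges    | Brown 
River Crossing   | Brown 
The Red Mountain | Allen 
Falling Leaves   | Walker


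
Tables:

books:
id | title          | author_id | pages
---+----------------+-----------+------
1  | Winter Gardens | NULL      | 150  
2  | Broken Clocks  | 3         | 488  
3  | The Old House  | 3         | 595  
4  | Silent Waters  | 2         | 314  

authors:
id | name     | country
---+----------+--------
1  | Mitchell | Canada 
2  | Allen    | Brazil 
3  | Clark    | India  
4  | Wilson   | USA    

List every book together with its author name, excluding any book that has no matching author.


INNER JOIN keeps only books rows whose author_id matches an id in authors. Walk through each book:
  - book 1 (Winter Gardens): author_id=NULL, no match -> dropped
  - book 2 (Broken Clocks): author_id=3 -> matches Clark
  - book 3 (The Old House): author_id=3 -> matches Clark
  - book 4 (Silent Waters): author_id=2 -> matches Allen
So 1 of 4 rows is dropped.

SQL:
SELECT a.title, b.name AS author
FROM books a
INNER JOIN authors b ON a.author_id = b.id

Result:
title         | author
--------------+-------
Broken Clocks | Clark 
The Old House | Clark 
Silent Waters | Allen 


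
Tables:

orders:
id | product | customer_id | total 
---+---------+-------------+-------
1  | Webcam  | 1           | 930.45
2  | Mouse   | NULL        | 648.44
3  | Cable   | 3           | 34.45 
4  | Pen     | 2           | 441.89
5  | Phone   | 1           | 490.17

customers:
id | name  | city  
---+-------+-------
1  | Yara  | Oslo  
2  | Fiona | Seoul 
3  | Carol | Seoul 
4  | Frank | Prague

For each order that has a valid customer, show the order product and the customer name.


INNER JOIN keeps only orders rows whose customer_id matches an id in customers. Walk through each order:
  - order 1 (Webcam): customer_id=1 -> matches Yara
  - order 2 (Mouse): customer_id=NULL, no match -> dropped
  - order 3 (Cable): customer_id=3 -> matches Carol
  - order 4 (Pen): customer_id=2 -> matches Fiona
  - order 5 (Phone): customer_id=1 -> matches Yara
So 1 of 5 rows is dropped.

SQL:
SELECT a.product, b.name AS customer
FROM orders a
INNER JOIN customers b ON a.customer_id = b.id

Result:
product | customer
--------+---------
Webcam  | Yara    
Cable   | Carol   
Pen     | Fiona   
Phone   | Yara    


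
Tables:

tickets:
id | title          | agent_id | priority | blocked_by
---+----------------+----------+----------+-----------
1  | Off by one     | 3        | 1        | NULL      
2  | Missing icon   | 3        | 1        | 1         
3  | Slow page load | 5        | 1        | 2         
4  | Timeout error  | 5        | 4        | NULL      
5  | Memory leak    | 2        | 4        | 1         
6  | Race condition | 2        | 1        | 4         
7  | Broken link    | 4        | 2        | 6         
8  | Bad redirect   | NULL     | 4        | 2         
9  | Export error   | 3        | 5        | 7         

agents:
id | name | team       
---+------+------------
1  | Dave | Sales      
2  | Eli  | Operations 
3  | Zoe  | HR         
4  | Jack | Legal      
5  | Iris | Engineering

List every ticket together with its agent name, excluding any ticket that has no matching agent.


INNER JOIN keeps only tickets rows whose agent_id matches an id in agents. Walk through each ticket:
  - ticket 1 (Off by one): agent_id=3 -> matches Zoe
  - ticket 2 (Missing icon): agent_id=3 -> matches Zoe
  - ticket 3 (Slow page load): agent_id=5 -> matches Iris
  - ticket 4 (Timeout error): agent_id=5 -> matches Iris
  - ticket 5 (Memory leak): agent_id=2 -> matches Eli
  - ticket 6 (Race condition): agent_id=2 -> matches Eli
  - ticket 7 (Broken link): agent_id=4 -> matches Jack
  - ticket 8 (Bad redirect): agent_id=NULL, no match -> dropped
  - ticket 9 (Export error): agent_id=3 -> matches Zoe
So 1 of 9 rows is dropped.

SQL:
SELECT a.title, b.name AS agent
FROM tickets a
INNER JOIN agents b ON a.agent_id = b.id

Result:
title          | agent
---------------+------
Off by one     | Zoe  
Missing icon   | Zoe  
Slow page load | Iris 
Timeout error  | Iris 
Memory leak    | Eli  
Race condition | Eli  
Broken link    | Jack 
Export error   | Zoe  


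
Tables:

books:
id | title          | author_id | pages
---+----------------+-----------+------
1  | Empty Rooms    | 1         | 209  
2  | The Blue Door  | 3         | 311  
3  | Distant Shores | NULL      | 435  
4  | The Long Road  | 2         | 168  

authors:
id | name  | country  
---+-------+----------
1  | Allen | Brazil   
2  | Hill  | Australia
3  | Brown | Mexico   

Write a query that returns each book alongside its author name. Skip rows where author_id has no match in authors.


INNER JOIN keeps only books rows whose author_id matches an id in authors. Walk through each book:
  - book 1 (Empty Rooms): author_id=1 -> matches Allen
  - book 2 (The Blue Door): author_id=3 -> matches Brown
  - book 3 (Distant Shores): author_id=NULL, no match -> dropped
  - book 4 (The Long Road): author_id=2 -> matches Hill
So 1 of 4 rows is dropped.

SQL:
SELECT a.title, b.name AS author
FROM books a
INNER JOIN authors b ON a.author_id = b.id

Result:
title         | author
--------------+-------
Empty Rooms   | Allen 
The Blue Door | Brown 
The Long Road | Hill  


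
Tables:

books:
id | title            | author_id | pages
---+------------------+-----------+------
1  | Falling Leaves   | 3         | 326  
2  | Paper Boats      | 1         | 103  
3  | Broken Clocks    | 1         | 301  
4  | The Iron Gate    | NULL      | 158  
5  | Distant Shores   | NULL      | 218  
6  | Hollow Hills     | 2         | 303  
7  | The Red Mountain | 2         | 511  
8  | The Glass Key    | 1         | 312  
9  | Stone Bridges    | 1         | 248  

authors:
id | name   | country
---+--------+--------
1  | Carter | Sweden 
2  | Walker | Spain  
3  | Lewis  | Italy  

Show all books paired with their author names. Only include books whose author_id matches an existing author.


INNER JOIN keeps only books rows whose author_id matches an id in authors. Walk through each book:
  - book 1 (Falling Leaves): author_id=3 -> matches Lewis
  - book 2 (Paper Boats): author_id=1 -> matches Carter
  - book 3 (Broken Clocks): author_id=1 -> matches Carter
  - book 4 (The Iron Gate): author_id=NULL, no match -> dropped
  - book 5 (Distant Shores): author_id=NULL, no match -> dropped
  - book 6 (Hollow Hills): author_id=2 -> matches Walker
  - book 7 (The Red Mountain): author_id=2 -> matches Walker
  - book 8 (The Glass Key): author_id=1 -> matches Carter
  - book 9 (Stone Bridges): author_id=1 -> matches Carter
So 2 of 9 rows are dropped.

SQL:
SELECT a.title, b.name AS author
FROM books a
INNER JOIN authors b ON a.author_id = b.id

Result:
title            | author
-----------------+-------
Falling Leaves   | Lewis 
Paper Boats      | Carter
Broken Clocks    | Carter
Hollow Hills     | Walker
The Red Mountain | Walker
The Glass Key    | Carter
Stone Bridges    | Carter


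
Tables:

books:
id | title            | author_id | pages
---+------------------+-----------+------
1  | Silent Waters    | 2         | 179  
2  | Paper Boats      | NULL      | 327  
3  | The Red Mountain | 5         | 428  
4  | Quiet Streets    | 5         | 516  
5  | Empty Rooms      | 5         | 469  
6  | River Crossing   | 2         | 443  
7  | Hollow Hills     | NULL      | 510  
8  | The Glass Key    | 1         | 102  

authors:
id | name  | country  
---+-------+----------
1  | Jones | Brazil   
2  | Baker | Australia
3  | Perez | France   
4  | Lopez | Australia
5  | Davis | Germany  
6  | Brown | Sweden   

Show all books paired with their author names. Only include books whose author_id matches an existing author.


INNER JOIN keeps only books rows whose author_id matches an id in authors. Walk through each book:
  - book 1 (Silent Waters): author_id=2 -> matches Baker
  - book 2 (Paper Boats): author_id=NULL, no match -> dropped
  - book 3 (The Red Mountain): author_id=5 -> matches Davis
  - book 4 (Quiet Streets): author_id=5 -> matches Davis
  - book 5 (Empty Rooms): author_id=5 -> matches Davis
  - book 6 (River Crossing): author_id=2 -> matches Baker
  - book 7 (Hollow Hills): author_id=NULL, no match -> dropped
  - book 8 (The Glass Key): author_id=1 -> matches Jones
So 2 of 8 rows are dropped.

SQL:
SELECT a.title, b.name AS author
FROM books a
INNER JOIN authors b ON a.author_id = b.id

Result:
title            | author
-----------------+-------
Silent Waters    | Baker 
The Red Mountain | Davis 
Quiet Streets    | Davis 
Empty Rooms      | Davis 
River Crossing   | Baker 
The Glass Key    | Jones 


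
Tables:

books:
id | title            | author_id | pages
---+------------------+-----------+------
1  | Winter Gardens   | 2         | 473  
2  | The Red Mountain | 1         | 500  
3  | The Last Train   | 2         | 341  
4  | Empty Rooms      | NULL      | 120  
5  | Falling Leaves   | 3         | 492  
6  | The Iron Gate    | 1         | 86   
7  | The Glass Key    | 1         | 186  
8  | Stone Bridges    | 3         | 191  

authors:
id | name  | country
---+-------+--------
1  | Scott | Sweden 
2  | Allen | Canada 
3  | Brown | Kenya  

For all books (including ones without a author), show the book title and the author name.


LEFT JOIN keeps every row from books (the left table); where author_id has no match in authors, the author columns become NULL. Walk through each book:
  - book 1 (Winter Gardens): author_id=2 -> matches Allen
  - book 2 (The Red Mountain): author_id=1 -> matches Scott
  - book 3 (The Last Train): author_id=2 -> matches Allen
  - book 4 (Empty Rooms): author_id=NULL, no match -> kept with NULL
  - book 5 (Falling Leaves): author_id=3 -> matches Brown
  - book 6 (The Iron Gate): author_id=1 -> matches Scott
  - book 7 (The Glass Key): author_id=1 -> matches Scott
  - book 8 (Stone Bridges): author_id=3 -> matches Brown
All 8 rows appear; 1 has NULL author.

SQL:
SELECT a.title, b.name AS author
FROM books a
LEFT JOIN authors b ON a.author_id = b.id

Result:
title            | author
-----------------+-------
Winter Gardens   | Allen 
The Red Mountain | Scott 
The Last Train   | Allen 
Empty Rooms      | NULL  
Falling Leaves   | Brown 
The Iron Gate    | Scott 
The Glass Key    | Scott 
Stone Bridges    | Brown 


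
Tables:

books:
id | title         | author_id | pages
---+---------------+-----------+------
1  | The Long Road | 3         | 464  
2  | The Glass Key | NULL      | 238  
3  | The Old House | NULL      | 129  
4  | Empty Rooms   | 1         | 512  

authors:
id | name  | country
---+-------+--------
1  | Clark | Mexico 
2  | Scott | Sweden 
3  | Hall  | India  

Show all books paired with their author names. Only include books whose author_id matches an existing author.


INNER JOIN keeps only books rows whose author_id matches an id in authors. Walk through each book:
  - book 1 (The Long Road): author_id=3 -> matches Hall
  - book 2 (The Glass Key): author_id=NULL, no match -> dropped
  - book 3 (The Old House): author_id=NULL, no match -> dropped
  - book 4 (Empty Rooms): author_id=1 -> matches Clark
So 2 of 4 rows are dropped.

SQL:
SELECT a.title, b.name AS author
FROM books a
INNER JOIN authors b ON a.author_id = b.id

Result:
title         | author
--------------+-------
The Long Road | Hall  
Empty Rooms   | Clark 


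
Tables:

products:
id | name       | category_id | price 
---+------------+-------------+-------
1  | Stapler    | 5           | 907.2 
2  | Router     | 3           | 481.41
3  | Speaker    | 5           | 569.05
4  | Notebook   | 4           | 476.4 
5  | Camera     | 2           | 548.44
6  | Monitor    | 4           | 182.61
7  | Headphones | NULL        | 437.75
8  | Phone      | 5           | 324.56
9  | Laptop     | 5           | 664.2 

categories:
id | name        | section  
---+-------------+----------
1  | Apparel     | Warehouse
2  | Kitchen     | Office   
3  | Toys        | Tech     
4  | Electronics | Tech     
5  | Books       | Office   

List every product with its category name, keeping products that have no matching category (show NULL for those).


LEFT JOIN keeps every row from products (the left table); where category_id has no match in categories, the category columns become NULL. Walk through each product:
  - product 1 (Stapler): category_id=5 -> matches Books
  - product 2 (Router): category_id=3 -> matches Toys
  - product 3 (Speaker): category_id=5 -> matches Books
  - product 4 (Notebook): category_id=4 -> matches Electronics
  - product 5 (Camera): category_id=2 -> matches Kitchen
  - product 6 (Monitor): category_id=4 -> matches Electronics
  - product 7 (Headphones): category_id=NULL, no match -> kept with NULL
  - product 8 (Phone): category_id=5 -> matches Books
  - product 9 (Laptop): category_id=5 -> matches Books
All 9 rows appear; 1 has NULL category.

SQL:
SELECT a.name, b.name AS category
FROM products a
LEFT JOIN categories b ON a.category_id = b.id

Result:
name       | category   
-----------+------------
Stapler    | Books      
Router     | Toys       
Speaker    | Books      
Notebook   | Electronics
Camera     | Kitchen    
Monitor    | Electronics
Headphones | NULL       
Phone      | Books      
Laptop     | Books      
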